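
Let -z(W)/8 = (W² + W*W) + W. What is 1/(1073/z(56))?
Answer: -50624/1073 ≈ -47.180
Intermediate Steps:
z(W) = -16*W² - 8*W (z(W) = -8*((W² + W*W) + W) = -8*((W² + W²) + W) = -8*(2*W² + W) = -8*(W + 2*W²) = -16*W² - 8*W)
1/(1073/z(56)) = 1/(1073/((-8*56*(1 + 2*56)))) = 1/(1073/((-8*56*(1 + 112)))) = 1/(1073/((-8*56*113))) = 1/(1073/(-50624)) = 1/(1073*(-1/50624)) = 1/(-1073/50624) = -50624/1073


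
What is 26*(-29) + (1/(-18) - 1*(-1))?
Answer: -13555/18 ≈ -753.06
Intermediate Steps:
26*(-29) + (1/(-18) - 1*(-1)) = -754 + (-1/18 + 1) = -754 + 17/18 = -13555/18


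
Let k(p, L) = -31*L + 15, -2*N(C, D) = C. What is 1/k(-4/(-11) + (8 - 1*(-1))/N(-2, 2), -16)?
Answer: 1/511 ≈ 0.0019569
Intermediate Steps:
N(C, D) = -C/2
k(p, L) = 15 - 31*L
1/k(-4/(-11) + (8 - 1*(-1))/N(-2, 2), -16) = 1/(15 - 31*(-16)) = 1/(15 + 496) = 1/511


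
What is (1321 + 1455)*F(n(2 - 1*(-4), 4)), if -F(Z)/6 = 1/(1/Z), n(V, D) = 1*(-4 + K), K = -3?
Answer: 116592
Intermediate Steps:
n(V, D) = -7 (n(V, D) = 1*(-4 - 3) = 1*(-7) = -7)
F(Z) = -6*Z
(1321 + 1455)*F(n(2 - 1*(-4), 4)) = (1321 + 1455)*(-6*(-7)) = 2776*42 = 116592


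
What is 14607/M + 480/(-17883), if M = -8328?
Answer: -29468269/16547736 ≈ -1.7808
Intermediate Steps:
14607/M + 480/(-17883) = 14607/(-8328) + 480/(-17883) = 14607*(-1/8328) + 480*(-1/17883) = -4869/2776 - 160/5961 = -29468269/16547736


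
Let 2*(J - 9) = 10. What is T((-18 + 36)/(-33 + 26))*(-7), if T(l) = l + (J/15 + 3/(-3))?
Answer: 277/15 ≈ 18.467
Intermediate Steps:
J = 14 (J = 9 + (1/2)*10 = 9 + 5 = 14)
T(l) = -1/15 + l (T(l) = l + (14/15 + 3/(-3)) = l + (14*(1/15) + 3*(-1/3)) = l + (14/15 - 1) = l - 1/15 = -1/15 + l)
T((-18 + 36)/(-33 + 26))*(-7) = (-1/15 + (-18 + 36)/(-33 + 26))*(-7) = (-1/15 + 18/(-7))*(-7) = (-1/15 + 18*(-1/7))*(-7) = (-1/15 - 18/7)*(-7) = -277/105*(-7) = 277/15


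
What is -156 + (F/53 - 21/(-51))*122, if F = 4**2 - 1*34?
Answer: -132626/901 ≈ -147.20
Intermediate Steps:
F = -18 (F = 16 - 34 = -18)
-156 + (F/53 - 21/(-51))*122 = -156 + (-18/53 - 21/(-51))*122 = -156 + (-18*1/53 - 21*(-1/51))*122 = -156 + (-18/53 + 7/17)*122 = -156 + (65/901)*122 = -156 + 7930/901 = -132626/901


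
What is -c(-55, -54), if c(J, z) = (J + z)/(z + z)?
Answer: -109/108 ≈ -1.0093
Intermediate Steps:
c(J, z) = (J + z)/(2*z) (c(J, z) = (J + z)/((2*z)) = (J + z)*(1/(2*z)) = (J + z)/(2*z))
-c(-55, -54) = -(-55 - 54)/(2*(-54)) = -(-1)*(-109)/(2*54) = -1*109/108 = -109/108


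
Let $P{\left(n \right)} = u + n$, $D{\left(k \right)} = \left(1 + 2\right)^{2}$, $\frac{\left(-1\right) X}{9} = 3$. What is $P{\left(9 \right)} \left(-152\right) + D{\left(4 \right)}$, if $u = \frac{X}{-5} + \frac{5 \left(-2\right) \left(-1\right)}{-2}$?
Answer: $- \frac{7099}{5} \approx -1419.8$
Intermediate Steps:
$X = -27$ ($X = \left(-9\right) 3 = -27$)
$u = \frac{2}{5}$ ($u = - \frac{27}{-5} + \frac{5 \left(-2\right) \left(-1\right)}{-2} = \left(-27\right) \left(- \frac{1}{5}\right) + \left(-10\right) \left(-1\right) \left(- \frac{1}{2}\right) = \frac{27}{5} + 10 \left(- \frac{1}{2}\right) = \frac{27}{5} - 5 = \frac{2}{5} \approx 0.4$)
$D{\left(k \right)} = 9$ ($D{\left(k \right)} = 3^{2} = 9$)
$P{\left(n \right)} = \frac{2}{5} + n$
$P{\left(9 \right)} \left(-152\right) + D{\left(4 \right)} = \left(\frac{2}{5} + 9\right) \left(-152\right) + 9 = \frac{47}{5} \left(-152\right) + 9 = - \frac{7144}{5} + 9 = - \frac{7099}{5}$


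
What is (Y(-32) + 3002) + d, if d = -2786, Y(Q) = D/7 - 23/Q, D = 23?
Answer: 49281/224 ≈ 220.00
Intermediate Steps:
Y(Q) = 23/7 - 23/Q
(Y(-32) + 3002) + d = ((23/7 - 23/(-32)) + 3002) - 2786 = ((23/7 - 23*(-1/32)) + 3002) - 2786 = ((23/7 + 23/32) + 3002) - 2786 = (897/224 + 3002) - 2786 = 673345/224 - 2786 = 49281/224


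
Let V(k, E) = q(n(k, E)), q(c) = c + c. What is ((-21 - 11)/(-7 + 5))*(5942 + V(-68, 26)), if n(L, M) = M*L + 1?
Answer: 38528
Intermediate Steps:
n(L, M) = 1 + L*M (n(L, M) = L*M + 1 = 1 + L*M)
q(c) = 2*c
V(k, E) = 2 + 2*E*k (V(k, E) = 2*(1 + k*E) = 2*(1 + E*k) = 2 + 2*E*k)
((-21 - 11)/(-7 + 5))*(5942 + V(-68, 26)) = ((-21 - 11)/(-7 + 5))*(5942 + (2 + 2*26*(-68))) = (-32/(-2))*(5942 + (2 - 3536)) = (-32*(-½))*(5942 - 3534) = 16*2408 = 38528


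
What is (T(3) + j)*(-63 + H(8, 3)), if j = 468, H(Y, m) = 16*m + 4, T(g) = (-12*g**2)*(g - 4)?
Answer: -6336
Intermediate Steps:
T(g) = -12*g**2*(-4 + g) (T(g) = (-12*g**2)*(-4 + g) = -12*g**2*(-4 + g))
H(Y, m) = 4 + 16*m
(T(3) + j)*(-63 + H(8, 3)) = (12*3**2*(4 - 1*3) + 468)*(-63 + (4 + 16*3)) = (12*9*(4 - 3) + 468)*(-63 + (4 + 48)) = (12*9*1 + 468)*(-63 + 52) = (108 + 468)*(-11) = 576*(-11) = -6336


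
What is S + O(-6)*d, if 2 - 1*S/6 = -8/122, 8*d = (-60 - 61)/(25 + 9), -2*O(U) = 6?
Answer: 227775/16592 ≈ 13.728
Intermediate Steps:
O(U) = -3 (O(U) = -1/2*6 = -3)
d = -121/272 (d = ((-60 - 61)/(25 + 9))/8 = (-121/34)/8 = (-121*1/34)/8 = (1/8)*(-121/34) = -121/272 ≈ -0.44485)
S = 756/61 (S = 12 - (-48)/122 = 12 - 6*(-4/61) = 12 + 24/61 = 756/61 ≈ 12.393)
S + O(-6)*d = 756/61 - 3*(-121/272) = 756/61 + 363/272 = 227775/16592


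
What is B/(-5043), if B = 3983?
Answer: -3983/5043 ≈ -0.78981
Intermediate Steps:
B/(-5043) = 3983/(-5043) = 3983*(-1/5043) = -3983/5043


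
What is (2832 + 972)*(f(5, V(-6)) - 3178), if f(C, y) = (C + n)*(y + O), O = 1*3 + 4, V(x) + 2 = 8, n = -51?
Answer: -14363904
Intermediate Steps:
V(x) = 6 (V(x) = -2 + 8 = 6)
O = 7 (O = 3 + 4 = 7)
f(C, y) = (-51 + C)*(7 + y) (f(C, y) = (C - 51)*(y + 7) = (-51 + C)*(7 + y))
(2832 + 972)*(f(5, V(-6)) - 3178) = (2832 + 972)*((-357 - 51*6 + 7*5 + 5*6) - 3178) = 3804*((-357 - 306 + 35 + 30) - 3178) = 3804*(-598 - 3178) = 3804*(-3776) = -14363904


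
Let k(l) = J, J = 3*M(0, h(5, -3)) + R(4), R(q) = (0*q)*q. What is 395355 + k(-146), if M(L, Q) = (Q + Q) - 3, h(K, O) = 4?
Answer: 395370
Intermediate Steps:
R(q) = 0 (R(q) = 0*q = 0)
M(L, Q) = -3 + 2*Q (M(L, Q) = 2*Q - 3 = -3 + 2*Q)
J = 15 (J = 3*(-3 + 2*4) + 0 = 3*(-3 + 8) + 0 = 3*5 + 0 = 15 + 0 = 15)
k(l) = 15
395355 + k(-146) = 395355 + 15 = 395370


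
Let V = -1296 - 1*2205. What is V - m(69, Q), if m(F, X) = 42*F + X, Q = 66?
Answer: -6465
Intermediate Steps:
m(F, X) = X + 42*F
V = -3501 (V = -1296 - 2205 = -3501)
V - m(69, Q) = -3501 - (66 + 42*69) = -3501 - (66 + 2898) = -3501 - 1*2964 = -3501 - 2964 = -6465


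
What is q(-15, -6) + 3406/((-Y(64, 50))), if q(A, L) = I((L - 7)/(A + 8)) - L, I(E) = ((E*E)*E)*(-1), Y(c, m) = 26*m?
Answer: -51883/17150 ≈ -3.0252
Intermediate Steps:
I(E) = -E³ (I(E) = (E²*E)*(-1) = E³*(-1) = -E³)
q(A, L) = -L - (-7 + L)³/(8 + A)³ (q(A, L) = -((L - 7)/(A + 8))³ - L = -((-7 + L)/(8 + A))³ - L = -(-7 + L)³/(8 + A)³ - L = -L - (-7 + L)³/(8 + A)³)
q(-15, -6) + 3406/((-Y(64, 50))) = (-1*(-6) - (-7 - 6)³/(8 - 15)³) + 3406/((-26*50)) = (6 - 1*(-13)³/(-7)³) + 3406/((-1*1300)) = (6 - 1*(-2197)*(-1/343)) + 3406/(-1300) = (6 - 2197/343) + 3406*(-1/1300) = -139/343 - 131/50 = -51883/17150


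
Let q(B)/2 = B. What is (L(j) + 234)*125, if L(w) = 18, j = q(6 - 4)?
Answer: 31500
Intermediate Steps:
q(B) = 2*B
j = 4 (j = 2*(6 - 4) = 2*2 = 4)
(L(j) + 234)*125 = (18 + 234)*125 = 252*125 = 31500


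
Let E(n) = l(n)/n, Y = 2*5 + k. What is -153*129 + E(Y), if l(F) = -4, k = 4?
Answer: -138161/7 ≈ -19737.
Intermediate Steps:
Y = 14 (Y = 2*5 + 4 = 10 + 4 = 14)
E(n) = -4/n
-153*129 + E(Y) = -153*129 - 4/14 = -19737 - 4*1/14 = -19737 - 2/7 = -138161/7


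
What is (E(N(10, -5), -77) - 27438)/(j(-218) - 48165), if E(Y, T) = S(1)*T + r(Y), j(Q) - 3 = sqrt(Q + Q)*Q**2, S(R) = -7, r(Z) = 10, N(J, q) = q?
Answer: 647514009/493519454690 + 638936418*I*sqrt(109)/246759727345 ≈ 0.001312 + 0.027033*I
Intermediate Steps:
j(Q) = 3 + sqrt(2)*Q**(5/2) (j(Q) = 3 + sqrt(Q + Q)*Q**2 = 3 + sqrt(2*Q)*Q**2 = 3 + (sqrt(2)*sqrt(Q))*Q**2 = 3 + sqrt(2)*Q**(5/2))
E(Y, T) = 10 - 7*T (E(Y, T) = -7*T + 10 = 10 - 7*T)
(E(N(10, -5), -77) - 27438)/(j(-218) - 48165) = ((10 - 7*(-77)) - 27438)/((3 + sqrt(2)*(-218)**(5/2)) - 48165) = ((10 + 539) - 27438)/((3 + sqrt(2)*(47524*I*sqrt(218))) - 48165) = (549 - 27438)/((3 + 95048*I*sqrt(109)) - 48165) = -26889/(-48162 + 95048*I*sqrt(109))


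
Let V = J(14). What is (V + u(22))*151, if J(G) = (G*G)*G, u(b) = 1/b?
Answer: 9115719/22 ≈ 4.1435e+5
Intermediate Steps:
J(G) = G³ (J(G) = G²*G = G³)
V = 2744 (V = 14³ = 2744)
(V + u(22))*151 = (2744 + 1/22)*151 = (60369/22)*151 = 9115719/22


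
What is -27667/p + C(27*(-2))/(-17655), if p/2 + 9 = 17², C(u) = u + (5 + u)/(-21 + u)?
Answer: -7326465163/148302000 ≈ -49.402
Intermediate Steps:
C(u) = u + (5 + u)/(-21 + u)
p = 560 (p = -18 + 2*17² = -18 + 2*289 = -18 + 578 = 560)
-27667/p + C(27*(-2))/(-17655) = -27667/560 + ((5 + (27*(-2))² - 540*(-2))/(-21 + 27*(-2)))/(-17655) = -27667*1/560 + ((5 + (-54)² - 20*(-54))/(-21 - 54))*(-1/17655) = -27667/560 + ((5 + 2916 + 1080)/(-75))*(-1/17655) = -27667/560 - 1/75*4001*(-1/17655) = -27667/560 - 4001/75*(-1/17655) = -27667/560 + 4001/1324125 = -7326465163/148302000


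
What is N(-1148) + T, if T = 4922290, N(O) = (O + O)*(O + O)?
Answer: 10193906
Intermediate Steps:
N(O) = 4*O² (N(O) = (2*O)*(2*O) = 4*O²)
N(-1148) + T = 4*(-1148)² + 4922290 = 4*1317904 + 4922290 = 5271616 + 4922290 = 10193906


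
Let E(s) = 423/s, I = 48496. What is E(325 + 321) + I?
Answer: 31328839/646 ≈ 48497.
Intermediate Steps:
E(325 + 321) + I = 423/(325 + 321) + 48496 = 423/646 + 48496 = 31328839/646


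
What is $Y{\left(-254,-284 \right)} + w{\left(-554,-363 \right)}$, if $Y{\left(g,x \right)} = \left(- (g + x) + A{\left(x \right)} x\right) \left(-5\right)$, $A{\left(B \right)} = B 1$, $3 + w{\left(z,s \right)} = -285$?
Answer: $-406258$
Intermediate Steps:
$w{\left(z,s \right)} = -288$ ($w{\left(z,s \right)} = -3 - 285 = -288$)
$A{\left(B \right)} = B$
$Y{\left(g,x \right)} = - 5 x^{2} + 5 g + 5 x$ ($Y{\left(g,x \right)} = \left(- (g + x) + x x\right) \left(-5\right) = \left(\left(- g - x\right) + x^{2}\right) \left(-5\right) = \left(x^{2} - g - x\right) \left(-5\right) = - 5 x^{2} + 5 g + 5 x$)
$Y{\left(-254,-284 \right)} + w{\left(-554,-363 \right)} = \left(- 5 \left(-284\right)^{2} + 5 \left(-254\right) + 5 \left(-284\right)\right) - 288 = \left(\left(-5\right) 80656 - 1270 - 1420\right) - 288 = \left(-403280 - 1270 - 1420\right) - 288 = -405970 - 288 = -406258$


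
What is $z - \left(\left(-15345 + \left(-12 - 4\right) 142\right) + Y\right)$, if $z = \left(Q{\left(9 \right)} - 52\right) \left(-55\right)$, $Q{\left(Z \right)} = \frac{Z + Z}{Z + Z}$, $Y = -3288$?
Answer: $23710$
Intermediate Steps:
$Q{\left(Z \right)} = 1$ ($Q{\left(Z \right)} = \frac{2 Z}{2 Z} = 2 Z \frac{1}{2 Z} = 1$)
$z = 2805$ ($z = \left(1 - 52\right) \left(-55\right) = \left(-51\right) \left(-55\right) = 2805$)
$z - \left(\left(-15345 + \left(-12 - 4\right) 142\right) + Y\right) = 2805 - \left(\left(-15345 + \left(-12 - 4\right) 142\right) - 3288\right) = 2805 - \left(\left(-15345 - 2272\right) - 3288\right) = 2805 - \left(-17617 - 3288\right) = 2805 - -20905 = 2805 + 20905 = 23710$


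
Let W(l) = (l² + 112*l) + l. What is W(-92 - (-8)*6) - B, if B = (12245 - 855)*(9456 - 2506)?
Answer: -79163536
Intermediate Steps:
B = 79160500 (B = 11390*6950 = 79160500)
W(l) = l² + 113*l
W(-92 - (-8)*6) - B = (-92 - (-8)*6)*(113 + (-92 - (-8)*6)) - 1*79160500 = (-92 - 8*(-6))*(113 + (-92 - 8*(-6))) - 79160500 = (-92 + 48)*(113 + (-92 + 48)) - 79160500 = -44*(113 - 44) - 79160500 = -44*69 - 79160500 = -3036 - 79160500 = -79163536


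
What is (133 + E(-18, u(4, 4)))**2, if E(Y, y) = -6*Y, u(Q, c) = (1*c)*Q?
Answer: 58081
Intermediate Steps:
u(Q, c) = Q*c (u(Q, c) = c*Q = Q*c)
(133 + E(-18, u(4, 4)))**2 = (133 - 6*(-18))**2 = (133 + 108)**2 = 241**2 = 58081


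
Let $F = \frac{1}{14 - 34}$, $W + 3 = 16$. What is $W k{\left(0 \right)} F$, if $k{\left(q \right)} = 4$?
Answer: $- \frac{13}{5} \approx -2.6$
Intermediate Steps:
$W = 13$ ($W = -3 + 16 = 13$)
$F = - \frac{1}{20}$ ($F = \frac{1}{-20} = - \frac{1}{20} \approx -0.05$)
$W k{\left(0 \right)} F = 13 \cdot 4 \left(- \frac{1}{20}\right) = 52 \left(- \frac{1}{20}\right) = - \frac{13}{5}$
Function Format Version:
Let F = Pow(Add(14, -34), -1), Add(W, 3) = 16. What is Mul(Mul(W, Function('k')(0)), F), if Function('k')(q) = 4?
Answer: Rational(-13, 5) ≈ -2.6000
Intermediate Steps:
W = 13 (W = Add(-3, 16) = 13)
F = Rational(-1, 20) (F = Pow(-20, -1) = Rational(-1, 20) ≈ -0.050000)
Mul(Mul(W, Function('k')(0)), F) = Mul(Mul(13, 4), Rational(-1, 20)) = Mul(52, Rational(-1, 20)) = Rational(-13, 5)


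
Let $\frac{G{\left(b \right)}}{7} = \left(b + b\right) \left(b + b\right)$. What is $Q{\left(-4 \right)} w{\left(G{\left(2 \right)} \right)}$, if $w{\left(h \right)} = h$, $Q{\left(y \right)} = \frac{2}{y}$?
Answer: $-56$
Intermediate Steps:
$G{\left(b \right)} = 28 b^{2}$ ($G{\left(b \right)} = 7 \left(b + b\right) \left(b + b\right) = 7 \cdot 2 b 2 b = 7 \cdot 4 b^{2} = 28 b^{2}$)
$Q{\left(-4 \right)} w{\left(G{\left(2 \right)} \right)} = \frac{2}{-4} \cdot 28 \cdot 2^{2} = 2 \left(- \frac{1}{4}\right) 28 \cdot 4 = \left(- \frac{1}{2}\right) 112 = -56$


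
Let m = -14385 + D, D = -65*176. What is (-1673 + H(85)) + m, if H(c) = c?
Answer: -27413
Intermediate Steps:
D = -11440
m = -25825 (m = -14385 - 11440 = -25825)
(-1673 + H(85)) + m = (-1673 + 85) - 25825 = -1588 - 25825 = -27413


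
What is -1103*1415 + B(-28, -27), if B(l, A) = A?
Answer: -1560772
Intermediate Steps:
-1103*1415 + B(-28, -27) = -1103*1415 - 27 = -1560745 - 27 = -1560772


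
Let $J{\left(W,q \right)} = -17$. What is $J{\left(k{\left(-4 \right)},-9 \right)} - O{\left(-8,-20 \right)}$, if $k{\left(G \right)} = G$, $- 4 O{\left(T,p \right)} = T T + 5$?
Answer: $\frac{1}{4} \approx 0.25$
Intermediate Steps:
$O{\left(T,p \right)} = - \frac{5}{4} - \frac{T^{2}}{4}$ ($O{\left(T,p \right)} = - \frac{T T + 5}{4} = - \frac{T^{2} + 5}{4} = - \frac{5 + T^{2}}{4} = - \frac{5}{4} - \frac{T^{2}}{4}$)
$J{\left(k{\left(-4 \right)},-9 \right)} - O{\left(-8,-20 \right)} = -17 - \left(- \frac{5}{4} - \frac{\left(-8\right)^{2}}{4}\right) = -17 - \left(- \frac{5}{4} - 16\right) = -17 - - \frac{69}{4} = -17 + \frac{69}{4} = \frac{1}{4}$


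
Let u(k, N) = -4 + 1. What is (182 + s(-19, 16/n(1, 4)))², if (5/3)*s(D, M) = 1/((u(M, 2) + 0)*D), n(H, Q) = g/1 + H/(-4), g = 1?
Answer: 298978681/9025 ≈ 33128.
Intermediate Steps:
u(k, N) = -3
n(H, Q) = 1 - H/4 (n(H, Q) = 1/1 + H/(-4) = 1*1 + H*(-¼) = 1 - H/4)
s(D, M) = -1/(5*D) (s(D, M) = 3*(1/((-3 + 0)*D))/5 = 3*(1/((-3)*D))/5 = 3*(-1/(3*D))/5 = -1/(5*D))
(182 + s(-19, 16/n(1, 4)))² = (182 - ⅕/(-19))² = (182 - ⅕*(-1/19))² = (182 + 1/95)² = (17291/95)² = 298978681/9025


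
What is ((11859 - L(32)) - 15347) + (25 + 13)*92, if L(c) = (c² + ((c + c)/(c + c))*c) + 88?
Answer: -1136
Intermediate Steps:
L(c) = 88 + c + c² (L(c) = (c² + ((2*c)/((2*c)))*c) + 88 = (c² + ((2*c)*(1/(2*c)))*c) + 88 = (c² + 1*c) + 88 = (c² + c) + 88 = (c + c²) + 88 = 88 + c + c²)
((11859 - L(32)) - 15347) + (25 + 13)*92 = ((11859 - (88 + 32 + 32²)) - 15347) + (25 + 13)*92 = ((11859 - (88 + 32 + 1024)) - 15347) + 38*92 = ((11859 - 1*1144) - 15347) + 3496 = ((11859 - 1144) - 15347) + 3496 = (10715 - 15347) + 3496 = -4632 + 3496 = -1136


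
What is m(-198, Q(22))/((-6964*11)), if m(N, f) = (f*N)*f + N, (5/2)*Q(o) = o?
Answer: 17649/87050 ≈ 0.20275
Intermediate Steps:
Q(o) = 2*o/5
m(N, f) = N + N*f**2 (m(N, f) = (N*f)*f + N = N*f**2 + N = N + N*f**2)
m(-198, Q(22))/((-6964*11)) = (-198*(1 + ((2/5)*22)**2))/((-6964*11)) = -198*(1 + (44/5)**2)/(-76604) = -198*(1 + 1936/25)*(-1/76604) = -198*1961/25*(-1/76604) = -388278/25*(-1/76604) = 17649/87050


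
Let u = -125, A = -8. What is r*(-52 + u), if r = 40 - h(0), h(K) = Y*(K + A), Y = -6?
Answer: 1416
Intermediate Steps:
h(K) = 48 - 6*K (h(K) = -6*(K - 8) = -6*(-8 + K) = 48 - 6*K)
r = -8 (r = 40 - (48 - 6*0) = 40 - (48 + 0) = 40 - 1*48 = 40 - 48 = -8)
r*(-52 + u) = -8*(-52 - 125) = -8*(-177) = 1416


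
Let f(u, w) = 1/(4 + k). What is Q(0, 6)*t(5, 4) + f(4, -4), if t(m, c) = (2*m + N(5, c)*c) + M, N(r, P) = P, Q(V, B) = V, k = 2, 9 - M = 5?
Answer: ⅙ ≈ 0.16667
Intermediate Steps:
M = 4 (M = 9 - 1*5 = 9 - 5 = 4)
f(u, w) = ⅙ (f(u, w) = 1/(4 + 2) = 1/6 = ⅙)
t(m, c) = 4 + c² + 2*m (t(m, c) = (2*m + c*c) + 4 = (2*m + c²) + 4 = (c² + 2*m) + 4 = 4 + c² + 2*m)
Q(0, 6)*t(5, 4) + f(4, -4) = 0*(4 + 4² + 2*5) + ⅙ = 0*(4 + 16 + 10) + ⅙ = 0*30 + ⅙ = 0 + ⅙ = ⅙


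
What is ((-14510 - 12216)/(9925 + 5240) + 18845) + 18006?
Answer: 558818689/15165 ≈ 36849.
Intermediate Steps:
((-14510 - 12216)/(9925 + 5240) + 18845) + 18006 = (-26726/15165 + 18845) + 18006 = 285757699/15165 + 18006 = 558818689/15165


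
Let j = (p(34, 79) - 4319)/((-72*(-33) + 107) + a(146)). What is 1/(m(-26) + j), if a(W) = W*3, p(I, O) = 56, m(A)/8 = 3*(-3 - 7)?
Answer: -2921/705303 ≈ -0.0041415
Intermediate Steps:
m(A) = -240 (m(A) = 8*(3*(-3 - 7)) = 8*(3*(-10)) = 8*(-30) = -240)
a(W) = 3*W
j = -4263/2921 (j = (56 - 4319)/((-72*(-33) + 107) + 3*146) = -4263/((2376 + 107) + 438) = -4263/(2483 + 438) = -4263/2921 ≈ -1.4594)
1/(m(-26) + j) = 1/(-240 - 4263/2921) = 1/(-705303/2921) = -2921/705303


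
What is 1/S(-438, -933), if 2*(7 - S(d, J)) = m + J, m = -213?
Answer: 1/580 ≈ 0.0017241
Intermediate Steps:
S(d, J) = 227/2 - J/2 (S(d, J) = 7 - (-213 + J)/2 = 7 + (213/2 - J/2) = 227/2 - J/2)
1/S(-438, -933) = 1/(227/2 - ½*(-933)) = 1/(227/2 + 933/2) = 1/580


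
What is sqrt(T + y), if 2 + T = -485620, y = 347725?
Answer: I*sqrt(137897) ≈ 371.34*I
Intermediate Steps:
T = -485622 (T = -2 - 485620 = -485622)
sqrt(T + y) = sqrt(-485622 + 347725) = sqrt(-137897) = I*sqrt(137897)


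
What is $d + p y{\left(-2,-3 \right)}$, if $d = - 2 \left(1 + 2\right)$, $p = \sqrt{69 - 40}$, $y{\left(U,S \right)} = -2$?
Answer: $-6 - 2 \sqrt{29} \approx -16.77$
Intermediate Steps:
$p = \sqrt{29} \approx 5.3852$
$d = -6$ ($d = \left(-2\right) 3 = -6$)
$d + p y{\left(-2,-3 \right)} = -6 + \sqrt{29} \left(-2\right) = -6 - 2 \sqrt{29}$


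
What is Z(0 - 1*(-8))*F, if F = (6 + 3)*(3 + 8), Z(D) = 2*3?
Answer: 594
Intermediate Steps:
Z(D) = 6
F = 99 (F = 9*11 = 99)
Z(0 - 1*(-8))*F = 6*99 = 594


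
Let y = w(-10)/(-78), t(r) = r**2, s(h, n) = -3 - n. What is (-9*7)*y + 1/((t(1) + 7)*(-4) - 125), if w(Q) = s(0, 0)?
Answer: -9917/4082 ≈ -2.4294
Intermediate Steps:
w(Q) = -3 (w(Q) = -3 - 1*0 = -3 + 0 = -3)
y = 1/26 (y = -3/(-78) = -3*(-1/78) = 1/26 ≈ 0.038462)
(-9*7)*y + 1/((t(1) + 7)*(-4) - 125) = -9*7*(1/26) + 1/((1**2 + 7)*(-4) - 125) = -63*1/26 + 1/((1 + 7)*(-4) - 125) = -63/26 + 1/(8*(-4) - 125) = -63/26 + 1/(-32 - 125) = -63/26 + 1/(-157) = -63/26 - 1/157 = -9917/4082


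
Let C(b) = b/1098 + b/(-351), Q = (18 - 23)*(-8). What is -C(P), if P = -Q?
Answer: -1660/21411 ≈ -0.077530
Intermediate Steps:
Q = 40 (Q = -5*(-8) = 40)
P = -40 (P = -1*40 = -40)
C(b) = -83*b/42822 (C(b) = b*(1/1098) + b*(-1/351) = b/1098 - b/351 = -83*b/42822)
-C(P) = -(-83)*(-40)/42822 = -1*1660/21411 = -1660/21411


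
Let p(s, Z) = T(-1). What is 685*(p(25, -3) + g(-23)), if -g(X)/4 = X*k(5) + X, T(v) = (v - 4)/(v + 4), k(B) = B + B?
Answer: 2076235/3 ≈ 6.9208e+5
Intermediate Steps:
k(B) = 2*B
T(v) = (-4 + v)/(4 + v)
p(s, Z) = -5/3 (p(s, Z) = (-4 - 1)/(4 - 1) = -5/3)
g(X) = -44*X (g(X) = -4*(X*(2*5) + X) = -4*(X*10 + X) = -4*(10*X + X) = -44*X)
685*(p(25, -3) + g(-23)) = 685*(-5/3 - 44*(-23)) = 685*(-5/3 + 1012) = 685*(3031/3) = 2076235/3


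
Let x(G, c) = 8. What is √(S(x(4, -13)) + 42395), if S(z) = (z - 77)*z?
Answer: √41843 ≈ 204.56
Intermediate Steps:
S(z) = z*(-77 + z) (S(z) = (-77 + z)*z = z*(-77 + z))
√(S(x(4, -13)) + 42395) = √(8*(-77 + 8) + 42395) = √(8*(-69) + 42395) = √(-552 + 42395) = √41843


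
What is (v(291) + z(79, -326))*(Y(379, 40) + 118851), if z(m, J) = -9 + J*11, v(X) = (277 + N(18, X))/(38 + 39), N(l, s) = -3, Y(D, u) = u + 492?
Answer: -3001299473/7 ≈ -4.2876e+8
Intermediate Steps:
Y(D, u) = 492 + u
v(X) = 274/77 (v(X) = (277 - 3)/(38 + 39) = 274/77)
z(m, J) = -9 + 11*J
(v(291) + z(79, -326))*(Y(379, 40) + 118851) = (274/77 + (-9 + 11*(-326)))*((492 + 40) + 118851) = (274/77 + (-9 - 3586))*(532 + 118851) = (274/77 - 3595)*119383 = -276541/77*119383 = -3001299473/7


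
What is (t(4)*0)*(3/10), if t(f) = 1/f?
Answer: 0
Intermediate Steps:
(t(4)*0)*(3/10) = (0/4)*(3/10) = ((1/4)*0)*(3*(1/10)) = 0*(3/10) = 0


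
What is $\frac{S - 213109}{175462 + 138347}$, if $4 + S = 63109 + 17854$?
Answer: $- \frac{44050}{104603} \approx -0.42112$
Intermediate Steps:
$S = 80959$ ($S = -4 + \left(63109 + 17854\right) = -4 + 80963 = 80959$)
$\frac{S - 213109}{175462 + 138347} = \frac{80959 - 213109}{175462 + 138347} = - \frac{132150}{313809} = \left(-132150\right) \frac{1}{313809} = - \frac{44050}{104603}$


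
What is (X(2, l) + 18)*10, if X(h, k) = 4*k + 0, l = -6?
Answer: -60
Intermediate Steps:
X(h, k) = 4*k
(X(2, l) + 18)*10 = (4*(-6) + 18)*10 = (-24 + 18)*10 = -6*10 = -60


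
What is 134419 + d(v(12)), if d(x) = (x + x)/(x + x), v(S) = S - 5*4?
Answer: 134420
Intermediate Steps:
v(S) = -20 + S (v(S) = S - 20 = -20 + S)
d(x) = 1 (d(x) = (2*x)/((2*x)) = (2*x)*(1/(2*x)) = 1)
134419 + d(v(12)) = 134419 + 1 = 134420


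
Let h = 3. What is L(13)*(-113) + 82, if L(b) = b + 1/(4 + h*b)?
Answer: -59754/43 ≈ -1389.6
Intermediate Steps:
L(b) = b + 1/(4 + 3*b)
L(13)*(-113) + 82 = ((1 + 3*13**2 + 4*13)/(4 + 3*13))*(-113) + 82 = ((1 + 3*169 + 52)/(4 + 39))*(-113) + 82 = ((1 + 507 + 52)/43)*(-113) + 82 = ((1/43)*560)*(-113) + 82 = (560/43)*(-113) + 82 = -63280/43 + 82 = -59754/43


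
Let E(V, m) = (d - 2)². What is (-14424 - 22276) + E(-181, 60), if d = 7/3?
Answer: -330299/9 ≈ -36700.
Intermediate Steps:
d = 7/3 (d = 7*(⅓) = 7/3 ≈ 2.3333)
E(V, m) = ⅑ (E(V, m) = (7/3 - 2)² = (⅓)² = ⅑)
(-14424 - 22276) + E(-181, 60) = (-14424 - 22276) + ⅑ = -36700 + ⅑ = -330299/9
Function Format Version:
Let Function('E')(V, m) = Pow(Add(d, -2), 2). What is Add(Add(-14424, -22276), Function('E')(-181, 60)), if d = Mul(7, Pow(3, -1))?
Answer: Rational(-330299, 9) ≈ -36700.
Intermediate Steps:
d = Rational(7, 3) (d = Mul(7, Rational(1, 3)) = Rational(7, 3) ≈ 2.3333)
Function('E')(V, m) = Rational(1, 9) (Function('E')(V, m) = Pow(Add(Rational(7, 3), -2), 2) = Pow(Rational(1, 3), 2) = Rational(1, 9))
Add(Add(-14424, -22276), Function('E')(-181, 60)) = Add(Add(-14424, -22276), Rational(1, 9)) = Add(-36700, Rational(1, 9)) = Rational(-330299, 9)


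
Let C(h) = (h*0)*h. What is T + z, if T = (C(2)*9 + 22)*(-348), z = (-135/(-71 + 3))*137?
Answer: -502113/68 ≈ -7384.0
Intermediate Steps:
C(h) = 0 (C(h) = 0*h = 0)
z = 18495/68 (z = (-135/(-68))*137 = -1/68*(-135)*137 = (135/68)*137 = 18495/68 ≈ 271.99)
T = -7656 (T = (0*9 + 22)*(-348) = (0 + 22)*(-348) = 22*(-348) = -7656)
T + z = -7656 + 18495/68 = -502113/68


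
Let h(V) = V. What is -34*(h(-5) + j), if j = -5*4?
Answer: 850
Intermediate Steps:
j = -20
-34*(h(-5) + j) = -34*(-5 - 20) = -34*(-25) = 850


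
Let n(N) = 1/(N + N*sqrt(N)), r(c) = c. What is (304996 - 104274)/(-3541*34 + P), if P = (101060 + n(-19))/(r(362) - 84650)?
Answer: 321450662784*(I - sqrt(19))/(-192809540107*I + 192809540108*sqrt(19)) ≈ -1.6672 + 1.1642e-10*I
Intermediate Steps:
n(N) = 1/(N + N**(3/2))
P = -25265/21072 - 1/(84288*(-19 - 19*I*sqrt(19))) (P = (101060 + 1/(-19 + (-19)**(3/2)))/(362 - 84650) = (101060 + 1/(-19 - 19*I*sqrt(19)))/(-84288) = (101060 + 1/(-19 - 19*I*sqrt(19)))*(-1/84288) = -25265/21072 - 1/(84288*(-19 - 19*I*sqrt(19))) ≈ -1.199 - 1.3609e-7*I)
(304996 - 104274)/(-3541*34 + P) = (304996 - 104274)/(-3541*34 + (-1920140*sqrt(19) + 1920139*I)/(1601472*(sqrt(19) - I))) = 200722/(-120394 + (-1920140*sqrt(19) + 1920139*I)/(1601472*(sqrt(19) - I)))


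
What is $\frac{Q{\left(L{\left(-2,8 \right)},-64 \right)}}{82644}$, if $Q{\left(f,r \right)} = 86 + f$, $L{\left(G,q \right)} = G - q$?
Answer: $\frac{19}{20661} \approx 0.00091961$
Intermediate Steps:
$\frac{Q{\left(L{\left(-2,8 \right)},-64 \right)}}{82644} = \frac{86 - 10}{82644} = \left(86 - 10\right) \frac{1}{82644} = 76 \cdot \frac{1}{82644} = \frac{19}{20661}$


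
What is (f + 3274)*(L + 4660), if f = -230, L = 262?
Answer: 14982568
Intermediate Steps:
(f + 3274)*(L + 4660) = (-230 + 3274)*(262 + 4660) = 3044*4922 = 14982568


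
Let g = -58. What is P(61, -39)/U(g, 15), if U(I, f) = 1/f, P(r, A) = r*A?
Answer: -35685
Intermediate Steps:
P(r, A) = A*r
P(61, -39)/U(g, 15) = (-39*61)/(1/15) = -2379/1/15 = -2379*15 = -35685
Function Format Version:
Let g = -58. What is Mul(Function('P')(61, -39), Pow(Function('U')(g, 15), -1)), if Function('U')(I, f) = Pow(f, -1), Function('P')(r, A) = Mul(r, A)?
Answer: -35685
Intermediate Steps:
Function('P')(r, A) = Mul(A, r)
Mul(Function('P')(61, -39), Pow(Function('U')(g, 15), -1)) = Mul(Mul(-39, 61), Pow(Pow(15, -1), -1)) = Mul(-2379, Pow(Rational(1, 15), -1)) = Mul(-2379, 15) = -35685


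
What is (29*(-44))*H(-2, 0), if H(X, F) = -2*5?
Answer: 12760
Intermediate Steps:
H(X, F) = -10
(29*(-44))*H(-2, 0) = (29*(-44))*(-10) = -1276*(-10) = 12760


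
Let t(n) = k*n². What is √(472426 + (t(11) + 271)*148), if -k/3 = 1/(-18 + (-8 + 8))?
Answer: 2*√1159917/3 ≈ 718.00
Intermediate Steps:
k = ⅙ (k = -3/(-18 + (-8 + 8)) = -3/(-18 + 0) = -3/(-18) = -3*(-1/18) = ⅙ ≈ 0.16667)
t(n) = n²/6
√(472426 + (t(11) + 271)*148) = √(472426 + ((⅙)*11² + 271)*148) = √(472426 + ((⅙)*121 + 271)*148) = √(472426 + (121/6 + 271)*148) = √(472426 + (1747/6)*148) = √(472426 + 129278/3) = √(1546556/3) = 2*√1159917/3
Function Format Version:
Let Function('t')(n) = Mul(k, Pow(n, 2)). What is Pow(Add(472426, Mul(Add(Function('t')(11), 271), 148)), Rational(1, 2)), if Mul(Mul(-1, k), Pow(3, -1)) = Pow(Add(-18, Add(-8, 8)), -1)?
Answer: Mul(Rational(2, 3), Pow(1159917, Rational(1, 2))) ≈ 718.00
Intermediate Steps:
k = Rational(1, 6) (k = Mul(-3, Pow(Add(-18, Add(-8, 8)), -1)) = Mul(-3, Pow(Add(-18, 0), -1)) = Mul(-3, Pow(-18, -1)) = Mul(-3, Rational(-1, 18)) = Rational(1, 6) ≈ 0.16667)
Function('t')(n) = Mul(Rational(1, 6), Pow(n, 2))
Pow(Add(472426, Mul(Add(Function('t')(11), 271), 148)), Rational(1, 2)) = Pow(Add(472426, Mul(Add(Mul(Rational(1, 6), Pow(11, 2)), 271), 148)), Rational(1, 2)) = Pow(Add(472426, Mul(Add(Mul(Rational(1, 6), 121), 271), 148)), Rational(1, 2)) = Pow(Add(472426, Mul(Add(Rational(121, 6), 271), 148)), Rational(1, 2)) = Pow(Add(472426, Mul(Rational(1747, 6), 148)), Rational(1, 2)) = Pow(Add(472426, Rational(129278, 3)), Rational(1, 2)) = Pow(Rational(1546556, 3), Rational(1, 2)) = Mul(Rational(2, 3), Pow(1159917, Rational(1, 2)))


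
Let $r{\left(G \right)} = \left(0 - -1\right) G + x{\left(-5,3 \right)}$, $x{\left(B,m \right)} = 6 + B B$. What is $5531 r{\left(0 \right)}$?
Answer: $171461$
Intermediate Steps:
$x{\left(B,m \right)} = 6 + B^{2}$
$r{\left(G \right)} = 31 + G$ ($r{\left(G \right)} = \left(0 - -1\right) G + \left(6 + \left(-5\right)^{2}\right) = \left(0 + 1\right) G + \left(6 + 25\right) = 1 G + 31 = G + 31 = 31 + G$)
$5531 r{\left(0 \right)} = 5531 \left(31 + 0\right) = 5531 \cdot 31 = 171461$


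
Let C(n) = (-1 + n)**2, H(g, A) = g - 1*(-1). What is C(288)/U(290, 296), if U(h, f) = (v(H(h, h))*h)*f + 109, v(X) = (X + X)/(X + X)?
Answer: 82369/85949 ≈ 0.95835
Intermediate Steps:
H(g, A) = 1 + g (H(g, A) = g + 1 = 1 + g)
v(X) = 1 (v(X) = (2*X)/((2*X)) = (2*X)*(1/(2*X)) = 1)
U(h, f) = 109 + f*h (U(h, f) = (1*h)*f + 109 = h*f + 109 = f*h + 109 = 109 + f*h)
C(288)/U(290, 296) = (-1 + 288)**2/(109 + 296*290) = 287**2/(109 + 85840) = 82369/85949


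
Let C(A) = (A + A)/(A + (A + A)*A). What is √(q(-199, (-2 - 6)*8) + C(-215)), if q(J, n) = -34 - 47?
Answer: I*√14908179/429 ≈ 9.0003*I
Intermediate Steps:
q(J, n) = -81
C(A) = 2*A/(A + 2*A²) (C(A) = (2*A)/(A + (2*A)*A) = (2*A)/(A + 2*A²) = 2*A/(A + 2*A²))
√(q(-199, (-2 - 6)*8) + C(-215)) = √(-81 + 2/(1 + 2*(-215))) = √(-81 + 2/(1 - 430)) = √(-81 + 2/(-429)) = √(-81 + 2*(-1/429)) = √(-81 - 2/429) = √(-34751/429) = I*√14908179/429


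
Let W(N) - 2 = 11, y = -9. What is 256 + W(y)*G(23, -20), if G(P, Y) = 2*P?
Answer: 854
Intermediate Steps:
W(N) = 13 (W(N) = 2 + 11 = 13)
256 + W(y)*G(23, -20) = 256 + 13*(2*23) = 256 + 13*46 = 256 + 598 = 854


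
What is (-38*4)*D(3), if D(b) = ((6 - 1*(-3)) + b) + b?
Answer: -2280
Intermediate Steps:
D(b) = 9 + 2*b (D(b) = ((6 + 3) + b) + b = (9 + b) + b = 9 + 2*b)
(-38*4)*D(3) = (-38*4)*(9 + 2*3) = -152*(9 + 6) = -152*15 = -2280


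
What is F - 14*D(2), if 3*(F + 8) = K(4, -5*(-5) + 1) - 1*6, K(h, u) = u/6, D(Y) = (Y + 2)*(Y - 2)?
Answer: -77/9 ≈ -8.5556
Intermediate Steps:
D(Y) = (-2 + Y)*(2 + Y) (D(Y) = (2 + Y)*(-2 + Y) = (-2 + Y)*(2 + Y))
K(h, u) = u/6 (K(h, u) = u*(⅙) = u/6)
F = -77/9 (F = -8 + ((-5*(-5) + 1)/6 - 1*6)/3 = -8 + ((25 + 1)/6 - 6)/3 = -8 + ((⅙)*26 - 6)/3 = -8 + (13/3 - 6)/3 = -8 + (⅓)*(-5/3) = -8 - 5/9 = -77/9 ≈ -8.5556)
F - 14*D(2) = -77/9 - 14*(-4 + 2²) = -77/9 - 14*(-4 + 4) = -77/9 - 14*0 = -77/9 + 0 = -77/9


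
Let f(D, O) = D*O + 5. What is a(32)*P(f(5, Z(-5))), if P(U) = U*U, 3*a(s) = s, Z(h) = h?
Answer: 12800/3 ≈ 4266.7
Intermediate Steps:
a(s) = s/3
f(D, O) = 5 + D*O
P(U) = U**2
a(32)*P(f(5, Z(-5))) = ((1/3)*32)*(5 + 5*(-5))**2 = 32*(5 - 25)**2/3 = (32/3)*(-20)**2 = (32/3)*400 = 12800/3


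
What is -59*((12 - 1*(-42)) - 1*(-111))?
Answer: -9735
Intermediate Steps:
-59*((12 - 1*(-42)) - 1*(-111)) = -59*((12 + 42) + 111) = -59*(54 + 111) = -59*165 = -9735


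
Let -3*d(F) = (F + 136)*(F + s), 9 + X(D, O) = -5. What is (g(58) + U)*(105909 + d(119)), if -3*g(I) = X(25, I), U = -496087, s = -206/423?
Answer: -60331110513884/1269 ≈ -4.7542e+10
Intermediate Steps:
s = -206/423 (s = -206*1/423 = -206/423 ≈ -0.48700)
X(D, O) = -14 (X(D, O) = -9 - 5 = -14)
d(F) = -(136 + F)*(-206/423 + F)/3 (d(F) = -(F + 136)*(F - 206/423)/3 = -(136 + F)*(-206/423 + F)/3)
g(I) = 14/3 (g(I) = -⅓*(-14) = 14/3)
(g(58) + U)*(105909 + d(119)) = (14/3 - 496087)*(105909 + (28016/1269 - 57322/1269*119 - ⅓*119²)) = -1488247*(105909 + (28016/1269 - 6821318/1269 - ⅓*14161))/3 = -1488247*(105909 + (28016/1269 - 6821318/1269 - 14161/3))/3 = -1488247*(105909 - 4261135/423)/3 = -1488247/3*40538372/423 = -60331110513884/1269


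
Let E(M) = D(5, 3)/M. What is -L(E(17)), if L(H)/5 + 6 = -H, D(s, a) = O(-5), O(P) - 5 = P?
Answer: 30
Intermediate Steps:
O(P) = 5 + P
D(s, a) = 0 (D(s, a) = 5 - 5 = 0)
E(M) = 0 (E(M) = 0/M = 0)
L(H) = -30 - 5*H (L(H) = -30 + 5*(-H) = -30 - 5*H)
-L(E(17)) = -(-30 - 5*0) = -(-30 + 0) = -1*(-30) = 30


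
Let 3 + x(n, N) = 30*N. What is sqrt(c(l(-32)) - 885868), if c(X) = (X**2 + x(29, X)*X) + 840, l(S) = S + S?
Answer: 2*I*sqrt(189465) ≈ 870.55*I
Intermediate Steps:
x(n, N) = -3 + 30*N
l(S) = 2*S
c(X) = 840 + X**2 + X*(-3 + 30*X) (c(X) = (X**2 + (-3 + 30*X)*X) + 840 = (X**2 + X*(-3 + 30*X)) + 840 = 840 + X**2 + X*(-3 + 30*X))
sqrt(c(l(-32)) - 885868) = sqrt((840 - 6*(-32) + 31*(2*(-32))**2) - 885868) = sqrt((840 - 3*(-64) + 31*(-64)**2) - 885868) = sqrt((840 + 192 + 31*4096) - 885868) = sqrt((840 + 192 + 126976) - 885868) = sqrt(128008 - 885868) = sqrt(-757860) = 2*I*sqrt(189465)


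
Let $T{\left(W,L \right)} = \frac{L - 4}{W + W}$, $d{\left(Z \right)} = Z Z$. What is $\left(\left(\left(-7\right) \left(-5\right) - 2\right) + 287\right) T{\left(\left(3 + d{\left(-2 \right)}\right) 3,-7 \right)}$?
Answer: $- \frac{1760}{21} \approx -83.81$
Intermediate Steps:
$d{\left(Z \right)} = Z^{2}$
$T{\left(W,L \right)} = \frac{-4 + L}{2 W}$
$\left(\left(\left(-7\right) \left(-5\right) - 2\right) + 287\right) T{\left(\left(3 + d{\left(-2 \right)}\right) 3,-7 \right)} = \left(\left(\left(-7\right) \left(-5\right) - 2\right) + 287\right) \frac{-4 - 7}{2 \left(3 + \left(-2\right)^{2}\right) 3} = \left(\left(35 - 2\right) + 287\right) \frac{1}{2} \frac{1}{\left(3 + 4\right) 3} \left(-11\right) = \left(33 + 287\right) \frac{1}{2} \frac{1}{7 \cdot 3} \left(-11\right) = 320 \cdot \frac{1}{2} \cdot \frac{1}{21} \left(-11\right) = 320 \left(- \frac{11}{42}\right) = - \frac{1760}{21}$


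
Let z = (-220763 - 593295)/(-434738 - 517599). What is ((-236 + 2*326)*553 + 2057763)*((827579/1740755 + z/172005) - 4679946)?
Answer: -610604946109738326501270514919/57029475353958435 ≈ -1.0707e+13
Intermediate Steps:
z = 814058/952337 (z = -814058/(-952337) = -814058*(-1/952337) = 814058/952337 ≈ 0.85480)
((-236 + 2*326)*553 + 2057763)*((827579/1740755 + z/172005) - 4679946) = ((-236 + 2*326)*553 + 2057763)*((827579/1740755 + (814058/952337)/172005) - 4679946) = ((-236 + 652)*553 + 2057763)*((827579*(1/1740755) + (814058/952337)*(1/172005)) - 4679946) = (416*553 + 2057763)*((827579/1740755 + 814058/163806725685) - 4679946) = (230048 + 2057763)*(27112884662240081/57029475353958435 - 4679946) = 2287811*(-266894837951971699804429/57029475353958435) = -610604946109738326501270514919/57029475353958435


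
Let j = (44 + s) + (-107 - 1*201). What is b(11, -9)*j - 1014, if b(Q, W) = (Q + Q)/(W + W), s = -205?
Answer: -3967/9 ≈ -440.78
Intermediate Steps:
b(Q, W) = Q/W (b(Q, W) = (2*Q)/((2*W)) = (2*Q)*(1/(2*W)) = Q/W)
j = -469 (j = (44 - 205) + (-107 - 1*201) = -161 + (-107 - 201) = -161 - 308 = -469)
b(11, -9)*j - 1014 = (11/(-9))*(-469) - 1014 = (11*(-⅑))*(-469) - 1014 = -11/9*(-469) - 1014 = 5159/9 - 1014 = -3967/9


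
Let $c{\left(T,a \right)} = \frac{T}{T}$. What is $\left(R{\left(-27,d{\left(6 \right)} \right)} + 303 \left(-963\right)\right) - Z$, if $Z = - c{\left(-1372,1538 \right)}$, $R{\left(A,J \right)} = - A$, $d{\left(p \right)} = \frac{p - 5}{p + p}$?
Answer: $-291761$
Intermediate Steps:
$c{\left(T,a \right)} = 1$
$d{\left(p \right)} = \frac{-5 + p}{2 p}$
$Z = -1$ ($Z = \left(-1\right) 1 = -1$)
$\left(R{\left(-27,d{\left(6 \right)} \right)} + 303 \left(-963\right)\right) - Z = \left(\left(-1\right) \left(-27\right) + 303 \left(-963\right)\right) - -1 = \left(27 - 291789\right) + 1 = -291762 + 1 = -291761$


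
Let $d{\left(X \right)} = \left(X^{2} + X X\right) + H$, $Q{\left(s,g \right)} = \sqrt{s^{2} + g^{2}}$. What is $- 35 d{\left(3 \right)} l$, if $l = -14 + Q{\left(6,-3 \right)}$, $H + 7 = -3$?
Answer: $3920 - 840 \sqrt{5} \approx 2041.7$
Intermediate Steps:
$Q{\left(s,g \right)} = \sqrt{g^{2} + s^{2}}$
$H = -10$ ($H = -7 - 3 = -10$)
$d{\left(X \right)} = -10 + 2 X^{2}$ ($d{\left(X \right)} = \left(X^{2} + X X\right) - 10 = \left(X^{2} + X^{2}\right) - 10 = 2 X^{2} - 10 = -10 + 2 X^{2}$)
$l = -14 + 3 \sqrt{5}$ ($l = -14 + \sqrt{\left(-3\right)^{2} + 6^{2}} = -14 + \sqrt{9 + 36} = -14 + \sqrt{45} = -14 + 3 \sqrt{5} \approx -7.2918$)
$- 35 d{\left(3 \right)} l = - 35 \left(-10 + 2 \cdot 3^{2}\right) \left(-14 + 3 \sqrt{5}\right) = - 35 \left(-10 + 2 \cdot 9\right) \left(-14 + 3 \sqrt{5}\right) = - 35 \left(-10 + 18\right) \left(-14 + 3 \sqrt{5}\right) = \left(-35\right) 8 \left(-14 + 3 \sqrt{5}\right) = - 280 \left(-14 + 3 \sqrt{5}\right) = 3920 - 840 \sqrt{5}$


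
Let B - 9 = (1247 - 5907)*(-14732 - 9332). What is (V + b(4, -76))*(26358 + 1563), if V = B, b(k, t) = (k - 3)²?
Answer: 3131012078250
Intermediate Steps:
b(k, t) = (-3 + k)²
B = 112138249 (B = 9 + (1247 - 5907)*(-14732 - 9332) = 9 - 4660*(-24064) = 9 + 112138240 = 112138249)
V = 112138249
(V + b(4, -76))*(26358 + 1563) = (112138249 + (-3 + 4)²)*(26358 + 1563) = (112138249 + 1²)*27921 = (112138249 + 1)*27921 = 112138250*27921 = 3131012078250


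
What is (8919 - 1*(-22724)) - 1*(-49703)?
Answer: 81346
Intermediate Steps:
(8919 - 1*(-22724)) - 1*(-49703) = (8919 + 22724) + 49703 = 31643 + 49703 = 81346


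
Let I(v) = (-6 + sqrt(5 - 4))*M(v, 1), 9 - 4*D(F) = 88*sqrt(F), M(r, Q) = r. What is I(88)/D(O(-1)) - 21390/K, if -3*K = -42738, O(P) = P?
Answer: -39303339/11147495 - 30976*I/1565 ≈ -3.5258 - 19.793*I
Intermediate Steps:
K = 14246 (K = -1/3*(-42738) = 14246)
D(F) = 9/4 - 22*sqrt(F)
I(v) = -5*v (I(v) = (-6 + sqrt(5 - 4))*v = (-6 + sqrt(1))*v = (-6 + 1)*v = -5*v)
I(88)/D(O(-1)) - 21390/K = (-5*88)/(9/4 - 22*I) - 21390/14246 = -440*16*(9/4 + 22*I)/7825 - 21390*1/14246 = -1408*(9/4 + 22*I)/1565 - 10695/7123 = -10695/7123 - 1408*(9/4 + 22*I)/1565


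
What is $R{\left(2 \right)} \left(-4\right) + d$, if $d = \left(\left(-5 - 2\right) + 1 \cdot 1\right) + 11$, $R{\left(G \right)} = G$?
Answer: $-3$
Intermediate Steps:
$d = 5$ ($d = \left(-7 + 1\right) + 11 = -6 + 11 = 5$)
$R{\left(2 \right)} \left(-4\right) + d = 2 \left(-4\right) + 5 = -8 + 5 = -3$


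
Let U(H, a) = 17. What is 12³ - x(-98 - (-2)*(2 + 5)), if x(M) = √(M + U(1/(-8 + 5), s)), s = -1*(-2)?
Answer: 1728 - I*√67 ≈ 1728.0 - 8.1853*I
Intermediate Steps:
s = 2
x(M) = √(17 + M) (x(M) = √(M + 17) = √(17 + M))
12³ - x(-98 - (-2)*(2 + 5)) = 12³ - √(17 + (-98 - (-2)*(2 + 5))) = 1728 - √(17 + (-98 - (-2)*7)) = 1728 - √(17 + (-98 - 1*(-14))) = 1728 - √(17 + (-98 + 14)) = 1728 - √(17 - 84) = 1728 - √(-67) = 1728 - I*√67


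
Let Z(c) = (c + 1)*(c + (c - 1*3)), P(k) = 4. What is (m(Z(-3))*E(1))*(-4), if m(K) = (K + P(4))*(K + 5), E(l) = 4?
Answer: -8096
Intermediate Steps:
Z(c) = (1 + c)*(-3 + 2*c) (Z(c) = (1 + c)*(c + (c - 3)) = (1 + c)*(c + (-3 + c)) = (1 + c)*(-3 + 2*c))
m(K) = (4 + K)*(5 + K) (m(K) = (K + 4)*(K + 5) = (4 + K)*(5 + K))
(m(Z(-3))*E(1))*(-4) = ((20 + (-3 - 1*(-3) + 2*(-3)²)² + 9*(-3 - 1*(-3) + 2*(-3)²))*4)*(-4) = ((20 + (-3 + 3 + 2*9)² + 9*(-3 + 3 + 2*9))*4)*(-4) = ((20 + (-3 + 3 + 18)² + 9*(-3 + 3 + 18))*4)*(-4) = ((20 + 18² + 9*18)*4)*(-4) = ((20 + 324 + 162)*4)*(-4) = (506*4)*(-4) = 2024*(-4) = -8096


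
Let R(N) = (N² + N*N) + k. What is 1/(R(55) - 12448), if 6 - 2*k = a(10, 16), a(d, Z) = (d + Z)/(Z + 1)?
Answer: -17/108728 ≈ -0.00015635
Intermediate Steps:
a(d, Z) = (Z + d)/(1 + Z)
k = 38/17 (k = 3 - (16 + 10)/(2*(1 + 16)) = 3 - 26/(2*17) = 3 - 26/34 = 3 - ½*26/17 = 3 - 13/17 = 38/17 ≈ 2.2353)
R(N) = 38/17 + 2*N² (R(N) = (N² + N*N) + 38/17 = (N² + N²) + 38/17 = 2*N² + 38/17 = 38/17 + 2*N²)
1/(R(55) - 12448) = 1/((38/17 + 2*55²) - 12448) = 1/((38/17 + 2*3025) - 12448) = 1/((38/17 + 6050) - 12448) = 1/(102888/17 - 12448) = 1/(-108728/17) = -17/108728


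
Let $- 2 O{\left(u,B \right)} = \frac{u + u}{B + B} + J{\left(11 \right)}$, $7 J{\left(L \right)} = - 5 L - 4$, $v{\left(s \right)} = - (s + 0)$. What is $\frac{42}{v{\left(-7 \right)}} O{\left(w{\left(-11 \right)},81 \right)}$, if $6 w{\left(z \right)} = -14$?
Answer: $\frac{14386}{567} \approx 25.372$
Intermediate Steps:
$w{\left(z \right)} = - \frac{7}{3}$ ($w{\left(z \right)} = \frac{1}{6} \left(-14\right) = - \frac{7}{3}$)
$v{\left(s \right)} = - s$
$J{\left(L \right)} = - \frac{4}{7} - \frac{5 L}{7}$ ($J{\left(L \right)} = \frac{- 5 L - 4}{7} = \frac{-4 - 5 L}{7} = - \frac{4}{7} - \frac{5 L}{7}$)
$O{\left(u,B \right)} = \frac{59}{14} - \frac{u}{2 B}$ ($O{\left(u,B \right)} = - \frac{\frac{u + u}{B + B} - \frac{59}{7}}{2} = - \frac{\frac{2 u}{2 B} - \frac{59}{7}}{2} = - \frac{2 u \frac{1}{2 B} - \frac{59}{7}}{2} = - \frac{\frac{u}{B} - \frac{59}{7}}{2} = - \frac{- \frac{59}{7} + \frac{u}{B}}{2} = \frac{59}{14} - \frac{u}{2 B}$)
$\frac{42}{v{\left(-7 \right)}} O{\left(w{\left(-11 \right)},81 \right)} = \frac{42}{\left(-1\right) \left(-7\right)} \left(\frac{59}{14} - - \frac{7}{6 \cdot 81}\right) = \frac{42}{7} \left(\frac{59}{14} - \left(- \frac{7}{6}\right) \frac{1}{81}\right) = 42 \cdot \frac{1}{7} \left(\frac{59}{14} + \frac{7}{486}\right) = 6 \cdot \frac{7193}{1701} = \frac{14386}{567}$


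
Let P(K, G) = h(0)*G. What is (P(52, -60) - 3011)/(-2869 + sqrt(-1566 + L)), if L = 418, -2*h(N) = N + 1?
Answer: 8552489/8232309 + 5962*I*sqrt(287)/8232309 ≈ 1.0389 + 0.012269*I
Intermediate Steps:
h(N) = -1/2 - N/2 (h(N) = -(N + 1)/2 = -(1 + N)/2 = -1/2 - N/2)
P(K, G) = -G/2 (P(K, G) = (-1/2 - 1/2*0)*G = (-1/2 + 0)*G = -G/2)
(P(52, -60) - 3011)/(-2869 + sqrt(-1566 + L)) = (-1/2*(-60) - 3011)/(-2869 + sqrt(-1566 + 418)) = (30 - 3011)/(-2869 + sqrt(-1148)) = -2981/(-2869 + 2*I*sqrt(287))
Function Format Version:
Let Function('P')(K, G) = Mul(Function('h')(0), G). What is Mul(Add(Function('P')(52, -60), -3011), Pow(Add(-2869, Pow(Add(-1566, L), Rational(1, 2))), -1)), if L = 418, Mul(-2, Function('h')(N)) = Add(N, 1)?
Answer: Add(Rational(8552489, 8232309), Mul(Rational(5962, 8232309), I, Pow(287, Rational(1, 2)))) ≈ Add(1.0389, Mul(0.012269, I))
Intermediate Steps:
Function('h')(N) = Add(Rational(-1, 2), Mul(Rational(-1, 2), N)) (Function('h')(N) = Mul(Rational(-1, 2), Add(N, 1)) = Mul(Rational(-1, 2), Add(1, N)) = Add(Rational(-1, 2), Mul(Rational(-1, 2), N)))
Function('P')(K, G) = Mul(Rational(-1, 2), G) (Function('P')(K, G) = Mul(Add(Rational(-1, 2), Mul(Rational(-1, 2), 0)), G) = Mul(Add(Rational(-1, 2), 0), G) = Mul(Rational(-1, 2), G))
Mul(Add(Function('P')(52, -60), -3011), Pow(Add(-2869, Pow(Add(-1566, L), Rational(1, 2))), -1)) = Mul(Add(Mul(Rational(-1, 2), -60), -3011), Pow(Add(-2869, Pow(Add(-1566, 418), Rational(1, 2))), -1)) = Mul(Add(30, -3011), Pow(Add(-2869, Pow(-1148, Rational(1, 2))), -1)) = Mul(-2981, Pow(Add(-2869, Mul(2, I, Pow(287, Rational(1, 2)))), -1))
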